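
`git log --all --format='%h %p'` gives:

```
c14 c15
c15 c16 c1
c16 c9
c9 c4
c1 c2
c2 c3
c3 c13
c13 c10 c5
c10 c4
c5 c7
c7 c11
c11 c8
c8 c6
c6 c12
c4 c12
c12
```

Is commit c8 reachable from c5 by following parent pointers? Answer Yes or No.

Yes

Ancestors of c5 (commits reachable by following parents): {c11, c12, c5, c6, c7, c8}.
c8 is in that set, so it is an ancestor of c5.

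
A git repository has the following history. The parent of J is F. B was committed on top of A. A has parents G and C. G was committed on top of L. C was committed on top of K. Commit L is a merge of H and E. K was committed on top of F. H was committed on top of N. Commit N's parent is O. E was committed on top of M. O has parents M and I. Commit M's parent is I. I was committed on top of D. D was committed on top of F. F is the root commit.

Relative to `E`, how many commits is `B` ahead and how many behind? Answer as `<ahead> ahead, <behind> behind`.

Reachable from B: {A, B, C, D, E, F, G, H, I, K, L, M, N, O}.
Reachable from E: {D, E, F, I, M}.
Only in B's history (ahead): {A, B, C, G, H, K, L, N, O} — 9.
Only in E's history (behind): {} — 0.

9 ahead, 0 behind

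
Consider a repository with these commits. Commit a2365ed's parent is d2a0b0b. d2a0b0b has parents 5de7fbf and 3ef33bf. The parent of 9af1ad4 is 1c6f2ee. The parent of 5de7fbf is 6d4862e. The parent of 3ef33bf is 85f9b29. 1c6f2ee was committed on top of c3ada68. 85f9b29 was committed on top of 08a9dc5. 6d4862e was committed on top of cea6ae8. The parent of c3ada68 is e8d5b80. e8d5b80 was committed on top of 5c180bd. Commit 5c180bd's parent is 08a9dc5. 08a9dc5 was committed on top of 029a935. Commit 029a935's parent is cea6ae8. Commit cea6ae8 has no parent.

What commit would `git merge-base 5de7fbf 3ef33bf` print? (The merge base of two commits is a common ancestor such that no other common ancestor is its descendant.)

cea6ae8

Ancestors of 5de7fbf: {5de7fbf, 6d4862e, cea6ae8}.
Ancestors of 3ef33bf: {029a935, 08a9dc5, 3ef33bf, 85f9b29, cea6ae8}.
Common ancestors: {cea6ae8}.
The only common ancestor is cea6ae8, so it is the merge base.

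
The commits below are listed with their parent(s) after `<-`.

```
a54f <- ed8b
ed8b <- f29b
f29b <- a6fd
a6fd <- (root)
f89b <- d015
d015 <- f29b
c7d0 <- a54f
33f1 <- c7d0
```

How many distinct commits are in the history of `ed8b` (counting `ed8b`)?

Walking parent pointers from ed8b: reachable set = {a6fd, ed8b, f29b}.
That is 3 commits.

3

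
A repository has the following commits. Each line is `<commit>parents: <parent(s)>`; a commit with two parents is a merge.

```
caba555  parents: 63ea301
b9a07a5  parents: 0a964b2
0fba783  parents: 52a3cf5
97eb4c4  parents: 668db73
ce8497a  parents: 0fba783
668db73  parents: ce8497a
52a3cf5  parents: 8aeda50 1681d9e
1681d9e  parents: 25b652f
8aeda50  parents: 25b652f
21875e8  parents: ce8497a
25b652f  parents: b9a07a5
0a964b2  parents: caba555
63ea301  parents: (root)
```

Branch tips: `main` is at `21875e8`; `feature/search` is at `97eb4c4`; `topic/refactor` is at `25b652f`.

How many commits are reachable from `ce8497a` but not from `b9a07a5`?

6

Reachable from ce8497a: {0a964b2, 0fba783, 1681d9e, 25b652f, 52a3cf5, 63ea301, 8aeda50, b9a07a5, caba555, ce8497a}.
Reachable from b9a07a5: {0a964b2, 63ea301, b9a07a5, caba555}.
In ce8497a's history but not b9a07a5's: {0fba783, 1681d9e, 25b652f, 52a3cf5, 8aeda50, ce8497a} — 6 commits.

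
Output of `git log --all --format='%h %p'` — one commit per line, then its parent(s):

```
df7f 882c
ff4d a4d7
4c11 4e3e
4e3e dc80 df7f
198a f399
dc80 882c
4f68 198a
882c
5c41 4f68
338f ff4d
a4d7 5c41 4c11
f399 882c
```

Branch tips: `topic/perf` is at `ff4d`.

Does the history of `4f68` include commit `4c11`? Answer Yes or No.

Ancestors of 4f68: {198a, 4f68, 882c, f399}.
4c11 is not in that set, so it is not an ancestor of 4f68.

No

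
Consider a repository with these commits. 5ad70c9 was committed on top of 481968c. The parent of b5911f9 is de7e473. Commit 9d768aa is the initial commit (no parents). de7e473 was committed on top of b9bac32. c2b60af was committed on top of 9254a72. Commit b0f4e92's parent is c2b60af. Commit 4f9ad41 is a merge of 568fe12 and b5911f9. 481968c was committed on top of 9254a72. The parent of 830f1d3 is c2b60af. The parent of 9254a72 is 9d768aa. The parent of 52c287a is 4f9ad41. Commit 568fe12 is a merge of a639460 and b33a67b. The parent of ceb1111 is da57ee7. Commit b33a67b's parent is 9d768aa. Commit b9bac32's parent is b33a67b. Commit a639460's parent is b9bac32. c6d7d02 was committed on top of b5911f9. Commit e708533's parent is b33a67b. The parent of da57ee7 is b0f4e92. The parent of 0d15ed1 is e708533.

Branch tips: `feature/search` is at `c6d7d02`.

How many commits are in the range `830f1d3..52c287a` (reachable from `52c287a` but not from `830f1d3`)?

8

Reachable from 52c287a: {4f9ad41, 52c287a, 568fe12, 9d768aa, a639460, b33a67b, b5911f9, b9bac32, de7e473}.
Reachable from 830f1d3: {830f1d3, 9254a72, 9d768aa, c2b60af}.
In 52c287a's history but not 830f1d3's: {4f9ad41, 52c287a, 568fe12, a639460, b33a67b, b5911f9, b9bac32, de7e473} — 8 commits.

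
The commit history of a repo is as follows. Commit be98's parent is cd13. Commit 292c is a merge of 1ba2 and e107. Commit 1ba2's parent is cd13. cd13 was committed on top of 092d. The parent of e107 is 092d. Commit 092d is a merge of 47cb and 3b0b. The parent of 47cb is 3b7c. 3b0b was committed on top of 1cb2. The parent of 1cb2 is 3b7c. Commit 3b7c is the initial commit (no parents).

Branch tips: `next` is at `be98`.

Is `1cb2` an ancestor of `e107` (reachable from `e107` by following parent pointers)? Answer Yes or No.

Yes

Ancestors of e107 (commits reachable by following parents): {092d, 1cb2, 3b0b, 3b7c, 47cb, e107}.
1cb2 is in that set, so it is an ancestor of e107.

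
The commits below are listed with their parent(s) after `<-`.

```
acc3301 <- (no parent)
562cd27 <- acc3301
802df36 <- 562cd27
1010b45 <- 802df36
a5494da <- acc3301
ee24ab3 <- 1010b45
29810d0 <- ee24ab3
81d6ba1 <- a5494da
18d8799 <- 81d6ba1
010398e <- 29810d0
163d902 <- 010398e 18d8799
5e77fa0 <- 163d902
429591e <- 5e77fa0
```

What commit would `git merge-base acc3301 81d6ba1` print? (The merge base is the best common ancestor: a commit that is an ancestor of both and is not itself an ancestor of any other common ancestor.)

acc3301

Ancestors of acc3301: {acc3301}.
Ancestors of 81d6ba1: {81d6ba1, a5494da, acc3301}.
Common ancestors: {acc3301}.
The only common ancestor is acc3301, so it is the merge base.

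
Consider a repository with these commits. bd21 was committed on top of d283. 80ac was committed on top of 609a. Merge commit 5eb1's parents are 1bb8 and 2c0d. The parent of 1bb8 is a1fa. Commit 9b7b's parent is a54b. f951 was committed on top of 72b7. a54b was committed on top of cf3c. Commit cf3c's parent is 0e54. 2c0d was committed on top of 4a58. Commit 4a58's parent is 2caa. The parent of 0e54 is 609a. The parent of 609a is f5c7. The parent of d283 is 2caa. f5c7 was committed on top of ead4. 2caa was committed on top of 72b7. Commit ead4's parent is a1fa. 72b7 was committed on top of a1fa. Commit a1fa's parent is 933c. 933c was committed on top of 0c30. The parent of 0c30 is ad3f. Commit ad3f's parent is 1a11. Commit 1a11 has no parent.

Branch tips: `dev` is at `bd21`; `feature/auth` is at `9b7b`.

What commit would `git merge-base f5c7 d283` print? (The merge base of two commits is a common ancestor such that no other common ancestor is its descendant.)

a1fa

Ancestors of f5c7: {0c30, 1a11, 933c, a1fa, ad3f, ead4, f5c7}.
Ancestors of d283: {0c30, 1a11, 2caa, 72b7, 933c, a1fa, ad3f, d283}.
Common ancestors: {0c30, 1a11, 933c, a1fa, ad3f}.
Among these, a1fa is not an ancestor of any other common ancestor — it is the merge base.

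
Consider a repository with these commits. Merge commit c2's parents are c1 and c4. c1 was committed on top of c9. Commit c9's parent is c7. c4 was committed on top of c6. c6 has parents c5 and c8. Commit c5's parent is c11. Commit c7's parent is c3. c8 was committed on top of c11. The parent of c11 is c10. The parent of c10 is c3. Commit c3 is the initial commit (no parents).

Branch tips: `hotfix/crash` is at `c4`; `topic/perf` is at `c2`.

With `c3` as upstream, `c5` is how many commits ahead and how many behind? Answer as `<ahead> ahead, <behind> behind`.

3 ahead, 0 behind

Reachable from c5: {c10, c11, c3, c5}.
Reachable from c3: {c3}.
Only in c5's history (ahead): {c10, c11, c5} — 3.
Only in c3's history (behind): {} — 0.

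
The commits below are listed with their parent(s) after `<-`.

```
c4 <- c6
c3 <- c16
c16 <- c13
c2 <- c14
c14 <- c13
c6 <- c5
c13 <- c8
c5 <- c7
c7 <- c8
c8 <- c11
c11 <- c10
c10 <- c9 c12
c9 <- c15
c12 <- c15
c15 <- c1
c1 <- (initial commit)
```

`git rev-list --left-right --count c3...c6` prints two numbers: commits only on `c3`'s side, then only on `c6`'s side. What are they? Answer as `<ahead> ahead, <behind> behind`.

3 ahead, 3 behind

Reachable from c3: {c1, c10, c11, c12, c13, c15, c16, c3, c8, c9}.
Reachable from c6: {c1, c10, c11, c12, c15, c5, c6, c7, c8, c9}.
Only in c3's history (ahead): {c13, c16, c3} — 3.
Only in c6's history (behind): {c5, c6, c7} — 3.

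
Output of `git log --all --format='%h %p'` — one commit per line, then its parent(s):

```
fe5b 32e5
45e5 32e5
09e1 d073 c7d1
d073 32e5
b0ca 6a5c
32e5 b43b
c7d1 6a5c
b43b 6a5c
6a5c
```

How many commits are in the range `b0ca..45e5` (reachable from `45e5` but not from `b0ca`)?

Reachable from 45e5: {32e5, 45e5, 6a5c, b43b}.
Reachable from b0ca: {6a5c, b0ca}.
In 45e5's history but not b0ca's: {32e5, 45e5, b43b} — 3 commits.

3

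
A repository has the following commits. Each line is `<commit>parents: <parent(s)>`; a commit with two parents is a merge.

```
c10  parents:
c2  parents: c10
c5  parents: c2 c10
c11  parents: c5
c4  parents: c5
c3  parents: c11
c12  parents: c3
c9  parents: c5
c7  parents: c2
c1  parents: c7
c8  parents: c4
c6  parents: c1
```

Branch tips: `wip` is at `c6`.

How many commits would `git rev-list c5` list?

Walking parent pointers from c5: reachable set = {c10, c2, c5}.
That is 3 commits.

3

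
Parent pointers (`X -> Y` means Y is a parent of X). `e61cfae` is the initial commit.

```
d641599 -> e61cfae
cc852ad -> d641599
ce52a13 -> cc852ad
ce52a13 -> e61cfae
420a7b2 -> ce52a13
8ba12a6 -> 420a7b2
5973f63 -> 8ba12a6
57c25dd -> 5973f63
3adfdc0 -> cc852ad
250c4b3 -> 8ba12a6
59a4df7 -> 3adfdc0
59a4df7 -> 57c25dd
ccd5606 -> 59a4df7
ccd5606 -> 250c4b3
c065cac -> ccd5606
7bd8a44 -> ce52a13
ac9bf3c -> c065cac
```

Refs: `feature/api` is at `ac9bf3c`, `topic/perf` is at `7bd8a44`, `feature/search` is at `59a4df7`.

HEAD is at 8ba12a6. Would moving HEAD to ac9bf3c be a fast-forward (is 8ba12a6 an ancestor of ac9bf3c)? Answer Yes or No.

Yes

A fast-forward from 8ba12a6 to ac9bf3c is possible iff 8ba12a6 is an ancestor of ac9bf3c.
Ancestors of ac9bf3c: {250c4b3, 3adfdc0, 420a7b2, 57c25dd, 5973f63, 59a4df7, 8ba12a6, ac9bf3c, c065cac, cc852ad, ccd5606, ce52a13, d641599, e61cfae}.
8ba12a6 is among them, so fast-forward is possible.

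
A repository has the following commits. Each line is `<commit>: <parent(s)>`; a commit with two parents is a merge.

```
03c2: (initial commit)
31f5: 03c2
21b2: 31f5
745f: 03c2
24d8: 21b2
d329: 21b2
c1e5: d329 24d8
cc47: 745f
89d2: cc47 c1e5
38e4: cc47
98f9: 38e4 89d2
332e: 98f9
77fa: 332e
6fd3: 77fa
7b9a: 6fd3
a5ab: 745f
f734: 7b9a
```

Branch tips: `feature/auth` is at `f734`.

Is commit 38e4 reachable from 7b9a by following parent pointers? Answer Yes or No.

Yes

Ancestors of 7b9a (commits reachable by following parents): {03c2, 21b2, 24d8, 31f5, 332e, 38e4, 6fd3, 745f, 77fa, 7b9a, 89d2, 98f9, c1e5, cc47, d329}.
38e4 is in that set, so it is an ancestor of 7b9a.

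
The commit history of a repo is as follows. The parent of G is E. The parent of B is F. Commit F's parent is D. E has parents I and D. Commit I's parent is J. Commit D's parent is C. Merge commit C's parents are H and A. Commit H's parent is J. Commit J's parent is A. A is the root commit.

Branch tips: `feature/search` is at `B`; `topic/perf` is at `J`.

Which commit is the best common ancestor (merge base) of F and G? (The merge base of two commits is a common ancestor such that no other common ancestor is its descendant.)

Ancestors of F: {A, C, D, F, H, J}.
Ancestors of G: {A, C, D, E, G, H, I, J}.
Common ancestors: {A, C, D, H, J}.
Among these, D is not an ancestor of any other common ancestor — it is the merge base.

D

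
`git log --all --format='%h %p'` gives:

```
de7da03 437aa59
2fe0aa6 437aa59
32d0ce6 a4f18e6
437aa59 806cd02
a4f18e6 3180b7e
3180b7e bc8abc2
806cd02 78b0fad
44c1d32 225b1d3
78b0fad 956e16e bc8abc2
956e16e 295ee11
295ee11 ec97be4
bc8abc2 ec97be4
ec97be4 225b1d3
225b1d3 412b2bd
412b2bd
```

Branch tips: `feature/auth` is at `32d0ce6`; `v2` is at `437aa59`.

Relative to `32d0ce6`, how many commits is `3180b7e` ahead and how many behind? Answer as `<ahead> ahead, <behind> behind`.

Reachable from 3180b7e: {225b1d3, 3180b7e, 412b2bd, bc8abc2, ec97be4}.
Reachable from 32d0ce6: {225b1d3, 3180b7e, 32d0ce6, 412b2bd, a4f18e6, bc8abc2, ec97be4}.
Only in 3180b7e's history (ahead): {} — 0.
Only in 32d0ce6's history (behind): {32d0ce6, a4f18e6} — 2.

0 ahead, 2 behind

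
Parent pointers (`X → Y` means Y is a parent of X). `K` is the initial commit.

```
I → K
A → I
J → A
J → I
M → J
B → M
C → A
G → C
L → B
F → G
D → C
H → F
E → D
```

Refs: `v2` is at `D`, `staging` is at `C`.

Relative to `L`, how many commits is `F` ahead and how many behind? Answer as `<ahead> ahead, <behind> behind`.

Reachable from F: {A, C, F, G, I, K}.
Reachable from L: {A, B, I, J, K, L, M}.
Only in F's history (ahead): {C, F, G} — 3.
Only in L's history (behind): {B, J, L, M} — 4.

3 ahead, 4 behind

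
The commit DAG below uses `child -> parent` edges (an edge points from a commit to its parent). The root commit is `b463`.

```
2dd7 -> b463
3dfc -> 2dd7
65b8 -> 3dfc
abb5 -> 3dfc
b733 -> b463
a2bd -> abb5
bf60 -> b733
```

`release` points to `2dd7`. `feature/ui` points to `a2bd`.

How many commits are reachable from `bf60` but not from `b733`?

Reachable from bf60: {b463, b733, bf60}.
Reachable from b733: {b463, b733}.
In bf60's history but not b733's: {bf60} — 1 commit.

1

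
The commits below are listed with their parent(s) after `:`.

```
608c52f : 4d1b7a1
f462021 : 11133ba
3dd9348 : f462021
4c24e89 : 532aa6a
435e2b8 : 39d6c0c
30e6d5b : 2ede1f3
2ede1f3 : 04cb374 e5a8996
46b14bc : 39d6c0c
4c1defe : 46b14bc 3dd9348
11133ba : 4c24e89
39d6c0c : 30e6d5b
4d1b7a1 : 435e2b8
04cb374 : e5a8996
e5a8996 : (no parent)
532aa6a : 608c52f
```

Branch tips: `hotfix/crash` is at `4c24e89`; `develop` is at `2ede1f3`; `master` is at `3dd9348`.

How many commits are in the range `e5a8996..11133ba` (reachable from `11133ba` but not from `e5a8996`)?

10

Reachable from 11133ba: {04cb374, 11133ba, 2ede1f3, 30e6d5b, 39d6c0c, 435e2b8, 4c24e89, 4d1b7a1, 532aa6a, 608c52f, e5a8996}.
Reachable from e5a8996: {e5a8996}.
In 11133ba's history but not e5a8996's: {04cb374, 11133ba, 2ede1f3, 30e6d5b, 39d6c0c, 435e2b8, 4c24e89, 4d1b7a1, 532aa6a, 608c52f} — 10 commits.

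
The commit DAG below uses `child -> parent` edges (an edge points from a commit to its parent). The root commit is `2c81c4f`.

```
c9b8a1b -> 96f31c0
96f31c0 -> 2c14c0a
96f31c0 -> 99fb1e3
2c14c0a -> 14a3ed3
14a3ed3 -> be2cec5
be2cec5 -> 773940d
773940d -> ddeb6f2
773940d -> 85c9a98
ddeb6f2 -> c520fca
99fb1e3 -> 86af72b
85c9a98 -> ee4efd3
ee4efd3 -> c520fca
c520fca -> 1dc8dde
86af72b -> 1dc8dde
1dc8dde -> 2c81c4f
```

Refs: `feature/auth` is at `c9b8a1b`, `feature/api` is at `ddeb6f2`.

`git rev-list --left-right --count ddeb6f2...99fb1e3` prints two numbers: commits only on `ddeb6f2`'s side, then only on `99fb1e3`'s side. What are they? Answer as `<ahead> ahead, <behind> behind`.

2 ahead, 2 behind

Reachable from ddeb6f2: {1dc8dde, 2c81c4f, c520fca, ddeb6f2}.
Reachable from 99fb1e3: {1dc8dde, 2c81c4f, 86af72b, 99fb1e3}.
Only in ddeb6f2's history (ahead): {c520fca, ddeb6f2} — 2.
Only in 99fb1e3's history (behind): {86af72b, 99fb1e3} — 2.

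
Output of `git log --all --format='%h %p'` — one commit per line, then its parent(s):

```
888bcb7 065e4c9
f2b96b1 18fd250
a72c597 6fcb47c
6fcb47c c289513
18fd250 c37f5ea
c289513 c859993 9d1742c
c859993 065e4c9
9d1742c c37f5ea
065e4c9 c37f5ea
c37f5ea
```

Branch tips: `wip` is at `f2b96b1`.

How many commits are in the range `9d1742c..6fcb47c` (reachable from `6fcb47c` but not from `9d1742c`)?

Reachable from 6fcb47c: {065e4c9, 6fcb47c, 9d1742c, c289513, c37f5ea, c859993}.
Reachable from 9d1742c: {9d1742c, c37f5ea}.
In 6fcb47c's history but not 9d1742c's: {065e4c9, 6fcb47c, c289513, c859993} — 4 commits.

4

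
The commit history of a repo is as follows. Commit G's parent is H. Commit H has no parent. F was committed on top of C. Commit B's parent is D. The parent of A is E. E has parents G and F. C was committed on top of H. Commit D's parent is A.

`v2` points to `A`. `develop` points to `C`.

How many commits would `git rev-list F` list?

3

Walking parent pointers from F: reachable set = {C, F, H}.
That is 3 commits.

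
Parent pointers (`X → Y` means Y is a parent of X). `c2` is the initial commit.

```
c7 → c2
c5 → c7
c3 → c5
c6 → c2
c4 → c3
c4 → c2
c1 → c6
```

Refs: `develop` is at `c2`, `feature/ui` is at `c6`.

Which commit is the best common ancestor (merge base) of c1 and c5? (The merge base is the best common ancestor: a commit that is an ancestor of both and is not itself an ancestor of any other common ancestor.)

Ancestors of c1: {c1, c2, c6}.
Ancestors of c5: {c2, c5, c7}.
Common ancestors: {c2}.
The only common ancestor is c2, so it is the merge base.

c2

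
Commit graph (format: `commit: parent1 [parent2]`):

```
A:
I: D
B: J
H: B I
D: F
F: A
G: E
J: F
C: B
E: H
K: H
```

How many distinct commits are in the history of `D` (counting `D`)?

Walking parent pointers from D: reachable set = {A, D, F}.
That is 3 commits.

3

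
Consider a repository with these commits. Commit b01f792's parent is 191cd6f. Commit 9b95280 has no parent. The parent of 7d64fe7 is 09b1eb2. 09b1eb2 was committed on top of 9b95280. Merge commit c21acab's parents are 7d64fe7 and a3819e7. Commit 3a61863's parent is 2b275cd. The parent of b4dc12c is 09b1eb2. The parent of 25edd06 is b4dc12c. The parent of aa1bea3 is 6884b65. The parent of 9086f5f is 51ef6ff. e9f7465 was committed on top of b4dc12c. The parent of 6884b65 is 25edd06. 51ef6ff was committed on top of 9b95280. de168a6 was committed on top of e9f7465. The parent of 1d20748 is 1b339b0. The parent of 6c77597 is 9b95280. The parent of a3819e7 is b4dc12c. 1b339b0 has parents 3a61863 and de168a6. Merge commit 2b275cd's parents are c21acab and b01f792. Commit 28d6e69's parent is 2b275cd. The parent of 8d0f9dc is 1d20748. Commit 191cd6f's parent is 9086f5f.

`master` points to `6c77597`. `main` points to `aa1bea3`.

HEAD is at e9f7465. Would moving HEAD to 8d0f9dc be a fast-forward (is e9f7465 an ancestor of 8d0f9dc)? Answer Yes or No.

Yes

A fast-forward from e9f7465 to 8d0f9dc is possible iff e9f7465 is an ancestor of 8d0f9dc.
Ancestors of 8d0f9dc: {09b1eb2, 191cd6f, 1b339b0, 1d20748, 2b275cd, 3a61863, 51ef6ff, 7d64fe7, 8d0f9dc, 9086f5f, 9b95280, a3819e7, b01f792, b4dc12c, c21acab, de168a6, e9f7465}.
e9f7465 is among them, so fast-forward is possible.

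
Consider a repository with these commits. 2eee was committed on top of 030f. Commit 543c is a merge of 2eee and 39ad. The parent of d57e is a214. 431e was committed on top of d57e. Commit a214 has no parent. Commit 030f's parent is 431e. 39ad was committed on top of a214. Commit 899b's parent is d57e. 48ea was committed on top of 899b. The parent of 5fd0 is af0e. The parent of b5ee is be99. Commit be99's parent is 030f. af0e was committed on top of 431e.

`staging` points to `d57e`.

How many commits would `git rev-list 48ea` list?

Walking parent pointers from 48ea: reachable set = {48ea, 899b, a214, d57e}.
That is 4 commits.

4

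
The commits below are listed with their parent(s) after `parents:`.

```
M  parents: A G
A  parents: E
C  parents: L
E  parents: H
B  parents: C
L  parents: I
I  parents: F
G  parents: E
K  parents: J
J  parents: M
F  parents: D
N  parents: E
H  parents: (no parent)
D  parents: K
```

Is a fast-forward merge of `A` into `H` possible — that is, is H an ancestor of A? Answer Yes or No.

Yes

A fast-forward from H to A is possible iff H is an ancestor of A.
Ancestors of A: {A, E, H}.
H is among them, so fast-forward is possible.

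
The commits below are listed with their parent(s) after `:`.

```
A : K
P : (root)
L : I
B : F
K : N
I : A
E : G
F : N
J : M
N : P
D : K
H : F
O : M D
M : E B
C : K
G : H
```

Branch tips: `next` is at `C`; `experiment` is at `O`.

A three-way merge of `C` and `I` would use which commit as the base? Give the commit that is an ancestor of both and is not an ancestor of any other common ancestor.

Ancestors of C: {C, K, N, P}.
Ancestors of I: {A, I, K, N, P}.
Common ancestors: {K, N, P}.
Among these, K is not an ancestor of any other common ancestor — it is the merge base.

K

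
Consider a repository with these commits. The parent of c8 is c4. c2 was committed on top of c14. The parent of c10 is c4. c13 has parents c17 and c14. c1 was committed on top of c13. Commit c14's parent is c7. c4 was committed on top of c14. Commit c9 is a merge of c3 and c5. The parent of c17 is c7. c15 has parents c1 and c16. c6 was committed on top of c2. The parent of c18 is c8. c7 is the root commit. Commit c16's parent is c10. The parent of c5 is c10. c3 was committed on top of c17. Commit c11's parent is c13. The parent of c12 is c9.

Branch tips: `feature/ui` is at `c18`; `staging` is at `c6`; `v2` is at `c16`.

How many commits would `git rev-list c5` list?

5

Walking parent pointers from c5: reachable set = {c10, c14, c4, c5, c7}.
That is 5 commits.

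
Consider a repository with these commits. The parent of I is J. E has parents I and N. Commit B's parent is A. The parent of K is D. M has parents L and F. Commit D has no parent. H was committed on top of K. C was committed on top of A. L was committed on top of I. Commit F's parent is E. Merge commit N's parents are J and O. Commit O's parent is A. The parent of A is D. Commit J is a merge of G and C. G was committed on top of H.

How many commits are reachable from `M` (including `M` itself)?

Walking parent pointers from M: reachable set = {A, C, D, E, F, G, H, I, J, K, L, M, N, O}.
That is 14 commits.

14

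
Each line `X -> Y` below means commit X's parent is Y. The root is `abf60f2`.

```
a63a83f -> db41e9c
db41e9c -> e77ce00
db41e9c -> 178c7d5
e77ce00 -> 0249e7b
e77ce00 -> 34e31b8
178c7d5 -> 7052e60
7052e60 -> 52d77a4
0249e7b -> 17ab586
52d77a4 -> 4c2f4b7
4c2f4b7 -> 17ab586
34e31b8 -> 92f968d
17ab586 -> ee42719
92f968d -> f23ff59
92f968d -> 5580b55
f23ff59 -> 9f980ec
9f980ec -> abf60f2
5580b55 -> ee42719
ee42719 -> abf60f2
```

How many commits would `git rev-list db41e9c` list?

Walking parent pointers from db41e9c: reachable set = {0249e7b, 178c7d5, 17ab586, 34e31b8, 4c2f4b7, 52d77a4, 5580b55, 7052e60, 92f968d, 9f980ec, abf60f2, db41e9c, e77ce00, ee42719, f23ff59}.
That is 15 commits.

15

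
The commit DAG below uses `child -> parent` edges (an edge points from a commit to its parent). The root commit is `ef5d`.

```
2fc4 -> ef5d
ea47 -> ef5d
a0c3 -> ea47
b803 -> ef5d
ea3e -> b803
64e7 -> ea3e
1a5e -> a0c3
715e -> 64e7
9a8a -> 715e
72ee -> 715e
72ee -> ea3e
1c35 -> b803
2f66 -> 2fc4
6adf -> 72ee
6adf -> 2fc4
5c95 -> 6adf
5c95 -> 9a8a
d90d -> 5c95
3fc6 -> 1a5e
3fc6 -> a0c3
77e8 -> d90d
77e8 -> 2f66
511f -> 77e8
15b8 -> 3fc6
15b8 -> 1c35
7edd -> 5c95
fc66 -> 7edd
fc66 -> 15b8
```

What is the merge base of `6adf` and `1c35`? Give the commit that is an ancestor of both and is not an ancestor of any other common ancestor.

Ancestors of 6adf: {2fc4, 64e7, 6adf, 715e, 72ee, b803, ea3e, ef5d}.
Ancestors of 1c35: {1c35, b803, ef5d}.
Common ancestors: {b803, ef5d}.
Among these, b803 is not an ancestor of any other common ancestor — it is the merge base.

b803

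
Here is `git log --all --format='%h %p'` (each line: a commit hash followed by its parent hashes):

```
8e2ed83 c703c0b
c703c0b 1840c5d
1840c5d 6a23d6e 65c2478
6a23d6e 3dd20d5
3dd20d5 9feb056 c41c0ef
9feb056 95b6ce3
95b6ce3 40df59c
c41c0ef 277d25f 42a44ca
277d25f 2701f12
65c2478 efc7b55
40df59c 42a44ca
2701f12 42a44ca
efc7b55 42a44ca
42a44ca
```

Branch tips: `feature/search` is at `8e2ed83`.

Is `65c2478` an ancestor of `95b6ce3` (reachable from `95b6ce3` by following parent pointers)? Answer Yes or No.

No

Ancestors of 95b6ce3: {40df59c, 42a44ca, 95b6ce3}.
65c2478 is not in that set, so it is not an ancestor of 95b6ce3.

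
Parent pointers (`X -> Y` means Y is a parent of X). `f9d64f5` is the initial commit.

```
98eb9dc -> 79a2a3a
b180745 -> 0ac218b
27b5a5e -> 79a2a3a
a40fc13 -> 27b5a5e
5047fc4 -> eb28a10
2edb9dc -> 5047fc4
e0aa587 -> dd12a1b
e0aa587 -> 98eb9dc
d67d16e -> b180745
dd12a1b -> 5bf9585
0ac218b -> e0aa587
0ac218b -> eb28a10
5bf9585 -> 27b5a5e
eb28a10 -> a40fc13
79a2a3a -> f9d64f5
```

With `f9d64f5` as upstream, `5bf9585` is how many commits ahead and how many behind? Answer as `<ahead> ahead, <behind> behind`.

3 ahead, 0 behind

Reachable from 5bf9585: {27b5a5e, 5bf9585, 79a2a3a, f9d64f5}.
Reachable from f9d64f5: {f9d64f5}.
Only in 5bf9585's history (ahead): {27b5a5e, 5bf9585, 79a2a3a} — 3.
Only in f9d64f5's history (behind): {} — 0.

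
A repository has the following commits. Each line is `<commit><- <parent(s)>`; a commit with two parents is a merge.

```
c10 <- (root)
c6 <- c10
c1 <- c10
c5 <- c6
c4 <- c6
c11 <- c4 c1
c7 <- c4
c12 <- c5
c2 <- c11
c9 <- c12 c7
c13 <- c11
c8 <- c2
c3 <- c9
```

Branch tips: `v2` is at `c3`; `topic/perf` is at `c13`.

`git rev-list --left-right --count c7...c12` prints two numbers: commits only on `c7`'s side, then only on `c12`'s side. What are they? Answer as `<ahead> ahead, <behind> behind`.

Reachable from c7: {c10, c4, c6, c7}.
Reachable from c12: {c10, c12, c5, c6}.
Only in c7's history (ahead): {c4, c7} — 2.
Only in c12's history (behind): {c12, c5} — 2.

2 ahead, 2 behind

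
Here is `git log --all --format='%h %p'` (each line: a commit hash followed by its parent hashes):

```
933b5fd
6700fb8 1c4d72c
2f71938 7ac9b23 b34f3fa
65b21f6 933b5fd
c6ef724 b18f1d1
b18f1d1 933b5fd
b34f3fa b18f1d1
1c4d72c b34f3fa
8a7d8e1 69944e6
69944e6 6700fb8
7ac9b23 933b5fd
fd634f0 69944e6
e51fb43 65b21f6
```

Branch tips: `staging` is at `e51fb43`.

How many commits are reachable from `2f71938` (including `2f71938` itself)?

Walking parent pointers from 2f71938: reachable set = {2f71938, 7ac9b23, 933b5fd, b18f1d1, b34f3fa}.
That is 5 commits.

5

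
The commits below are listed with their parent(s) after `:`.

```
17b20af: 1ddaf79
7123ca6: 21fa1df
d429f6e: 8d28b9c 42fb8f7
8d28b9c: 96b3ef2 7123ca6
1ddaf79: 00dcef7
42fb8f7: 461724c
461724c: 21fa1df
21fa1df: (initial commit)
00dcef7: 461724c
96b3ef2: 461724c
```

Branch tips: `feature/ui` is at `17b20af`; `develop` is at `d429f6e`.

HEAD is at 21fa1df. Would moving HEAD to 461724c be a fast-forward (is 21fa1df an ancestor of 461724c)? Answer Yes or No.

A fast-forward from 21fa1df to 461724c is possible iff 21fa1df is an ancestor of 461724c.
Ancestors of 461724c: {21fa1df, 461724c}.
21fa1df is among them, so fast-forward is possible.

Yes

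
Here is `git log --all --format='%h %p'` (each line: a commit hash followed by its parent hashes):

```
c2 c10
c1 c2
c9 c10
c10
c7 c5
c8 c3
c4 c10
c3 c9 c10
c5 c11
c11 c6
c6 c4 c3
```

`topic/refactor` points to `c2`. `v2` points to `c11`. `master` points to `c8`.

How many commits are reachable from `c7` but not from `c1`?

Reachable from c7: {c10, c11, c3, c4, c5, c6, c7, c9}.
Reachable from c1: {c1, c10, c2}.
In c7's history but not c1's: {c11, c3, c4, c5, c6, c7, c9} — 7 commits.

7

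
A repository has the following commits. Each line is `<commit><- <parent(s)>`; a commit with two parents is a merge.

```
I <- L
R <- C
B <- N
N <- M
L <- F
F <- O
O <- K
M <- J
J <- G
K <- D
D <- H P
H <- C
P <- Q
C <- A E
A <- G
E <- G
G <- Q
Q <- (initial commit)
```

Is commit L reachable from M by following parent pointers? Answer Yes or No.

Ancestors of M: {G, J, M, Q}.
L is not in that set, so it is not an ancestor of M.

No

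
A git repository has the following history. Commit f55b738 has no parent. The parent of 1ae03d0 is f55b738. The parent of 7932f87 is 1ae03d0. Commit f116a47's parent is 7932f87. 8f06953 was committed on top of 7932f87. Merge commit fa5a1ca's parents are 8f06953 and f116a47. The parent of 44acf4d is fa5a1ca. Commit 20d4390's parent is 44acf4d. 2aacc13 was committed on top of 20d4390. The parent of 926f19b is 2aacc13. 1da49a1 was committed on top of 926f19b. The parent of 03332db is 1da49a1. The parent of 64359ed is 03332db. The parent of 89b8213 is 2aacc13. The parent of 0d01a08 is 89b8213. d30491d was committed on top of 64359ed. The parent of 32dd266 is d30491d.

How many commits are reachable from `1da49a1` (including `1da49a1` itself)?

11

Walking parent pointers from 1da49a1: reachable set = {1ae03d0, 1da49a1, 20d4390, 2aacc13, 44acf4d, 7932f87, 8f06953, 926f19b, f116a47, f55b738, fa5a1ca}.
That is 11 commits.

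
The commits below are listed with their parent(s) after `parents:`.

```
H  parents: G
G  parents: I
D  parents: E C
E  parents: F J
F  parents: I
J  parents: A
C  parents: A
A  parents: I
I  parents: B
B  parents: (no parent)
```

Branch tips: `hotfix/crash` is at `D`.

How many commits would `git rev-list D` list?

8

Walking parent pointers from D: reachable set = {A, B, C, D, E, F, I, J}.
That is 8 commits.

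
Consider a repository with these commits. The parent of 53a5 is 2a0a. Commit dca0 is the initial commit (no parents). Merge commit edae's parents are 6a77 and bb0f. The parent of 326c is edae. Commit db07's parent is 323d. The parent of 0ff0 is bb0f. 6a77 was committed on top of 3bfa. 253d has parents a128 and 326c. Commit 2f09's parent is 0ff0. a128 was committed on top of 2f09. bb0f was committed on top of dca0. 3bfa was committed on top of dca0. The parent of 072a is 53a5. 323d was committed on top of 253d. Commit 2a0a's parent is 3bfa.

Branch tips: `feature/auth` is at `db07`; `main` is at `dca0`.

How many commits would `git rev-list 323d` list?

11

Walking parent pointers from 323d: reachable set = {0ff0, 253d, 2f09, 323d, 326c, 3bfa, 6a77, a128, bb0f, dca0, edae}.
That is 11 commits.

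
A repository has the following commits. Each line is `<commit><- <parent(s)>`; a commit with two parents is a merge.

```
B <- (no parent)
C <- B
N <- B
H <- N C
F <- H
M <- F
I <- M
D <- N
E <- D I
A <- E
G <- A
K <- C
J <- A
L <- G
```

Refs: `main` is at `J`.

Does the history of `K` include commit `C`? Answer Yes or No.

Ancestors of K (commits reachable by following parents): {B, C, K}.
C is in that set, so it is an ancestor of K.

Yes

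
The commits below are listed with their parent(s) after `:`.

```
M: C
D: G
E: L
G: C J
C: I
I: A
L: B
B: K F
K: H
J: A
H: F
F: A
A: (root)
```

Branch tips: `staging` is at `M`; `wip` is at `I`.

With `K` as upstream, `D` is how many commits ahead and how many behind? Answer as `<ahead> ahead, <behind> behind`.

Reachable from D: {A, C, D, G, I, J}.
Reachable from K: {A, F, H, K}.
Only in D's history (ahead): {C, D, G, I, J} — 5.
Only in K's history (behind): {F, H, K} — 3.

5 ahead, 3 behind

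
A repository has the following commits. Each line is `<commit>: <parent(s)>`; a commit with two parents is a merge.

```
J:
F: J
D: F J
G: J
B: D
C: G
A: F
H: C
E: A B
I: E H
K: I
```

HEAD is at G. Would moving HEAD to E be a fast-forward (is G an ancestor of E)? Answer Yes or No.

No

A fast-forward from G to E is possible iff G is an ancestor of E.
Ancestors of E: {A, B, D, E, F, J}.
G is not among them, so fast-forward is not possible.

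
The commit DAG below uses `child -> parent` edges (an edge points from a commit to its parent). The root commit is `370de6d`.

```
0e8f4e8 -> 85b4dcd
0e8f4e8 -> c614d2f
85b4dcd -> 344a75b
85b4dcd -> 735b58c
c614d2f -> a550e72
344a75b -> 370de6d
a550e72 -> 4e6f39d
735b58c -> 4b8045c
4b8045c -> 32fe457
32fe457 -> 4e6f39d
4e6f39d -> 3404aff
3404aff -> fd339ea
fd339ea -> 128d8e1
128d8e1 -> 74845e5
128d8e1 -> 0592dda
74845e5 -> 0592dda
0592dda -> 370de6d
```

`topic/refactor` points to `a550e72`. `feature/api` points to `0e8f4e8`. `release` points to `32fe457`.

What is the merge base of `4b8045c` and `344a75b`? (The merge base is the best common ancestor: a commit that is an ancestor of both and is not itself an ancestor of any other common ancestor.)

370de6d

Ancestors of 4b8045c: {0592dda, 128d8e1, 32fe457, 3404aff, 370de6d, 4b8045c, 4e6f39d, 74845e5, fd339ea}.
Ancestors of 344a75b: {344a75b, 370de6d}.
Common ancestors: {370de6d}.
The only common ancestor is 370de6d, so it is the merge base.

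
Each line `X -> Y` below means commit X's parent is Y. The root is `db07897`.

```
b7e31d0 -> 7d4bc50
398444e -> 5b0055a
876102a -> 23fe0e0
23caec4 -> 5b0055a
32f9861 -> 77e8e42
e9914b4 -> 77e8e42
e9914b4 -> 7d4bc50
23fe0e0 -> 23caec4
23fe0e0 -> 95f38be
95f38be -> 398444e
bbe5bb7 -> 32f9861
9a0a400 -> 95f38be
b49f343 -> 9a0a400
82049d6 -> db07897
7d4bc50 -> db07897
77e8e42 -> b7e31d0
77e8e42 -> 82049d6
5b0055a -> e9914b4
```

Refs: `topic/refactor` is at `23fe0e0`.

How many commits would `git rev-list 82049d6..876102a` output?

Reachable from 876102a: {23caec4, 23fe0e0, 398444e, 5b0055a, 77e8e42, 7d4bc50, 82049d6, 876102a, 95f38be, b7e31d0, db07897, e9914b4}.
Reachable from 82049d6: {82049d6, db07897}.
In 876102a's history but not 82049d6's: {23caec4, 23fe0e0, 398444e, 5b0055a, 77e8e42, 7d4bc50, 876102a, 95f38be, b7e31d0, e9914b4} — 10 commits.

10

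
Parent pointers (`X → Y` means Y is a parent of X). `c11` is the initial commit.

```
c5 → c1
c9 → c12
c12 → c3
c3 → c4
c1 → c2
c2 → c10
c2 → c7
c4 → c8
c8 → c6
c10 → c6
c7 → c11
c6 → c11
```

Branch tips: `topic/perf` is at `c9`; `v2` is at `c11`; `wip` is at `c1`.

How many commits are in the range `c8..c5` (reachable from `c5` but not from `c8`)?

5

Reachable from c5: {c1, c10, c11, c2, c5, c6, c7}.
Reachable from c8: {c11, c6, c8}.
In c5's history but not c8's: {c1, c10, c2, c5, c7} — 5 commits.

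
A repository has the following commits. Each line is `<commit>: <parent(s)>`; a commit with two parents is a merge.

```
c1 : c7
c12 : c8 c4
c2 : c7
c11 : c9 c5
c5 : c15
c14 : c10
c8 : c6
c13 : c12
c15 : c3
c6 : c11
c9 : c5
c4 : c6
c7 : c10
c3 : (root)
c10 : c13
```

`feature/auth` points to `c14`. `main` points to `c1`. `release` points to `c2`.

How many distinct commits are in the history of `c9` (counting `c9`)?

4

Walking parent pointers from c9: reachable set = {c15, c3, c5, c9}.
That is 4 commits.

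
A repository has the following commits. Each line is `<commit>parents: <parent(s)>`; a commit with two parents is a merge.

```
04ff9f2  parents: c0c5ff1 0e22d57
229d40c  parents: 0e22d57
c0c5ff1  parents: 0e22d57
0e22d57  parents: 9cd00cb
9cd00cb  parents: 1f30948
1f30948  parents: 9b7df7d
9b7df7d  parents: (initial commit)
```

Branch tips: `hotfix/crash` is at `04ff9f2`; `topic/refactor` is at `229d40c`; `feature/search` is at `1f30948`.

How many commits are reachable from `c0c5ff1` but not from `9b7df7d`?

4

Reachable from c0c5ff1: {0e22d57, 1f30948, 9b7df7d, 9cd00cb, c0c5ff1}.
Reachable from 9b7df7d: {9b7df7d}.
In c0c5ff1's history but not 9b7df7d's: {0e22d57, 1f30948, 9cd00cb, c0c5ff1} — 4 commits.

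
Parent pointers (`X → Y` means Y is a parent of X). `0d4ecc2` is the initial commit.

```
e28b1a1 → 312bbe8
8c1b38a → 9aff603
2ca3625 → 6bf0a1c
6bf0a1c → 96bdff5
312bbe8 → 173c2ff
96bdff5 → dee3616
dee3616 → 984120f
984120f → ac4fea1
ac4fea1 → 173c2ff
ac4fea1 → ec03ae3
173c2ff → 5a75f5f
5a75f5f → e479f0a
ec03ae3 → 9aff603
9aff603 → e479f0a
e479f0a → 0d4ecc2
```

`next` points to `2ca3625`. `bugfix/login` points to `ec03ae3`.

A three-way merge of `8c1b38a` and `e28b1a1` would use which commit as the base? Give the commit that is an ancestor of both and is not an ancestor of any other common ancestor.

e479f0a

Ancestors of 8c1b38a: {0d4ecc2, 8c1b38a, 9aff603, e479f0a}.
Ancestors of e28b1a1: {0d4ecc2, 173c2ff, 312bbe8, 5a75f5f, e28b1a1, e479f0a}.
Common ancestors: {0d4ecc2, e479f0a}.
Among these, e479f0a is not an ancestor of any other common ancestor — it is the merge base.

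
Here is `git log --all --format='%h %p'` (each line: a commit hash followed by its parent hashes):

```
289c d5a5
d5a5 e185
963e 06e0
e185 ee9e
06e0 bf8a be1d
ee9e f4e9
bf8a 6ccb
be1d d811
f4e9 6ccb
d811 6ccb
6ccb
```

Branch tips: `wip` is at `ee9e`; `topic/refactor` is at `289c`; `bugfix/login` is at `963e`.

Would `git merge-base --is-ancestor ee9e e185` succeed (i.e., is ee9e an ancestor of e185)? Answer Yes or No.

Ancestors of e185 (commits reachable by following parents): {6ccb, e185, ee9e, f4e9}.
ee9e is in that set, so it is an ancestor of e185.

Yes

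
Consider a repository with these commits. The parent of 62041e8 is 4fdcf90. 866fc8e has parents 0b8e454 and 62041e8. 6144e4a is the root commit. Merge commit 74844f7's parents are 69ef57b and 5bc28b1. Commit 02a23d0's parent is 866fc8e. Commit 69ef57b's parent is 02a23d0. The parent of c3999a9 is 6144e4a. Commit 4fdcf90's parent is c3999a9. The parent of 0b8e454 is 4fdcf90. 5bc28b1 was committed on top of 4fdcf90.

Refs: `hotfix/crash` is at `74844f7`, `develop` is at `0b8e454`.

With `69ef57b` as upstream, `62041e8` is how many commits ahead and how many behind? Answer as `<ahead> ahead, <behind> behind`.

Reachable from 62041e8: {4fdcf90, 6144e4a, 62041e8, c3999a9}.
Reachable from 69ef57b: {02a23d0, 0b8e454, 4fdcf90, 6144e4a, 62041e8, 69ef57b, 866fc8e, c3999a9}.
Only in 62041e8's history (ahead): {} — 0.
Only in 69ef57b's history (behind): {02a23d0, 0b8e454, 69ef57b, 866fc8e} — 4.

0 ahead, 4 behind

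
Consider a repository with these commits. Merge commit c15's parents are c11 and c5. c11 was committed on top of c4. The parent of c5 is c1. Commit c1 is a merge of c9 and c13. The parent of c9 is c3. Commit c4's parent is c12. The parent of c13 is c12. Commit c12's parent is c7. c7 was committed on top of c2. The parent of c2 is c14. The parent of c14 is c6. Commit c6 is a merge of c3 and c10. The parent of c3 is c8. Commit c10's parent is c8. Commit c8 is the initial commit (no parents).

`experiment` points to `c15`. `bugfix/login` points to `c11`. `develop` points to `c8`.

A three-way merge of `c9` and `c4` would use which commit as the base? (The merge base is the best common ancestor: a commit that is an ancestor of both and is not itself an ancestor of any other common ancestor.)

c3

Ancestors of c9: {c3, c8, c9}.
Ancestors of c4: {c10, c12, c14, c2, c3, c4, c6, c7, c8}.
Common ancestors: {c3, c8}.
Among these, c3 is not an ancestor of any other common ancestor — it is the merge base.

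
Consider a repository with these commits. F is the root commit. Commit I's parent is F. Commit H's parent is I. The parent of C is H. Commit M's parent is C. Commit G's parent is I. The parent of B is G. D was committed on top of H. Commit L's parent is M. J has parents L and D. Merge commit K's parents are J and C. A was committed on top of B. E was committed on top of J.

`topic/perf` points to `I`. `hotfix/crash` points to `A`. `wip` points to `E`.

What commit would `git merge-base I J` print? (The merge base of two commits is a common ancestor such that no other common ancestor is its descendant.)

Ancestors of I: {F, I}.
Ancestors of J: {C, D, F, H, I, J, L, M}.
Common ancestors: {F, I}.
Among these, I is not an ancestor of any other common ancestor — it is the merge base.

I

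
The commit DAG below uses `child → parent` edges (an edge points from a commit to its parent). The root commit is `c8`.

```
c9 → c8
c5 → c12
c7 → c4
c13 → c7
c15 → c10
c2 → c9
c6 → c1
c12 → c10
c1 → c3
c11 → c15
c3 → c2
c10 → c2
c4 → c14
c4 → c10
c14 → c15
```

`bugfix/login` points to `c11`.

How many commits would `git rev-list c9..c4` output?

5

Reachable from c4: {c10, c14, c15, c2, c4, c8, c9}.
Reachable from c9: {c8, c9}.
In c4's history but not c9's: {c10, c14, c15, c2, c4} — 5 commits.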